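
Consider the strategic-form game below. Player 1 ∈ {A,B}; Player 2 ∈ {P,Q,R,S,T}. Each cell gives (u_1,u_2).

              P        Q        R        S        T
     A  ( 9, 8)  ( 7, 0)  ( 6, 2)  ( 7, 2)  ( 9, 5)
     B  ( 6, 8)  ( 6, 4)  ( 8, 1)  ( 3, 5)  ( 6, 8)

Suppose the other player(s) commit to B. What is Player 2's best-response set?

u_2(P vs B) = 8
u_2(Q vs B) = 4
u_2(R vs B) = 1
u_2(S vs B) = 5
u_2(T vs B) = 8
max payoff 8 at {P,T}

argmax u_2 = {P,T}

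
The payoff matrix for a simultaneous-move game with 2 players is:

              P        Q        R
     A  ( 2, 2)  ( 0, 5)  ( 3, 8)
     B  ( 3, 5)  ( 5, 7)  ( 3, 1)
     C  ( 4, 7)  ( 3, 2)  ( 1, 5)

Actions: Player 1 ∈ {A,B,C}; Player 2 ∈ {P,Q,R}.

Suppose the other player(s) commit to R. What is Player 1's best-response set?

u_1(A vs R) = 3
u_1(B vs R) = 3
u_1(C vs R) = 1
max payoff 3 at {A,B}

argmax u_1 = {A,B}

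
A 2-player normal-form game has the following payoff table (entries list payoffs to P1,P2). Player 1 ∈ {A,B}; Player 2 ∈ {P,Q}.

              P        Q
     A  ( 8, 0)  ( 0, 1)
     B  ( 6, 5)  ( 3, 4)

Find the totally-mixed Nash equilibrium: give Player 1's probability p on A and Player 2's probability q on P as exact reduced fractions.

P1 indiff ⇒ q·8+(1-q)·0 = q·6+(1-q)·3 ⇒ q(2) = (1-q)(3) ⇒ q = 3/5
P2 indiff ⇒ p·0+(1-p)·5 = p·1+(1-p)·4 ⇒ p(-1) = (1-p)(-1) ⇒ p = 1/2

(p,q) = (1/2, 3/5)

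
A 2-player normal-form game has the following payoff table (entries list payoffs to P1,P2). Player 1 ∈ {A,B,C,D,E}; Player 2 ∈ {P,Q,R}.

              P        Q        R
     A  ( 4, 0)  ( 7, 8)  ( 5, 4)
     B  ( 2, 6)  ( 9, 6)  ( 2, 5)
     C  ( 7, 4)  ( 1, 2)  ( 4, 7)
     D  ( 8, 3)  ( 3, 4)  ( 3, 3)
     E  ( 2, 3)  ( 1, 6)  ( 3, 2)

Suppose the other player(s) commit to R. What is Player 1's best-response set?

BR_1 = {A}

u_1(A vs R) = 5
u_1(B vs R) = 2
u_1(C vs R) = 4
u_1(D vs R) = 3
u_1(E vs R) = 3
max payoff 5 at {A}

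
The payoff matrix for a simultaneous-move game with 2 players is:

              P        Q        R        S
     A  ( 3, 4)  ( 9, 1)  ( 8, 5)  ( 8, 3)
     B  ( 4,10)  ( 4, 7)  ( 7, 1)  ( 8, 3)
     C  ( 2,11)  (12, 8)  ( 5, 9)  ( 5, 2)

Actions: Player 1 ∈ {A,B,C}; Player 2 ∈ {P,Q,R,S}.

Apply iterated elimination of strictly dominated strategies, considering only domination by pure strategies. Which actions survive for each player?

Survivors P1:{A,B} P2:{P,R}

P2 drop Q (P beats it: A:4>1 B:10>7 C:11>8)
P1 drop C (A beats it: P:3>2 R:8>5 S:8>5)
P2 drop S (P beats it: A:4>3 B:10>3)
P1→{A,B} P2→{P,R}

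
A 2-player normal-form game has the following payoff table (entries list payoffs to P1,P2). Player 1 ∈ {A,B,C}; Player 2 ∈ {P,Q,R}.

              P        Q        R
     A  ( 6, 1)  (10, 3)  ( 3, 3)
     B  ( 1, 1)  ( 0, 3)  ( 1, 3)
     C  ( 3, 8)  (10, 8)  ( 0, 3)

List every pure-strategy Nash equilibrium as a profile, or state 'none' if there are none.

PSNE = {(A,Q), (A,R), (C,Q)}

(A,P): not NE [P2→R gives 3>1]
(A,Q): NE
(A,R): NE
(B,P): not NE [P1→A gives 6>1; P2→R gives 3>1]
(B,Q): not NE [P1→C gives 10>0]
(B,R): not NE [P1→A gives 3>1]
(C,P): not NE [P1→A gives 6>3]
(C,Q): NE
(C,R): not NE [P1→A gives 3>0; P2→Q gives 8>3]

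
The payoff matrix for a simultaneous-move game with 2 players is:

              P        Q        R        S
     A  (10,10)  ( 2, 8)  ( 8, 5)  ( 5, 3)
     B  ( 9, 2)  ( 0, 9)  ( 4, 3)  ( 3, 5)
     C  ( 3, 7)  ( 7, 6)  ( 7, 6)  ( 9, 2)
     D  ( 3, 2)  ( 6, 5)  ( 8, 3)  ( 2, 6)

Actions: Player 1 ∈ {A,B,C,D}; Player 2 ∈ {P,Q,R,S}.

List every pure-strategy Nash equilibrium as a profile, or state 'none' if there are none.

Nash profiles: (A,P)

(A,P): NE
(A,Q): not NE [P1→C gives 7>2; P2→P gives 10>8]
(A,R): not NE [P2→P gives 10>5]
(A,S): not NE [P1→C gives 9>5; P2→P gives 10>3]
(B,P): not NE [P1→A gives 10>9; P2→Q gives 9>2]
(B,Q): not NE [P1→C gives 7>0]
(B,R): not NE [P1→D gives 8>4; P2→Q gives 9>3]
(B,S): not NE [P1→C gives 9>3; P2→Q gives 9>5]
(C,P): not NE [P1→A gives 10>3]
(C,Q): not NE [P2→P gives 7>6]
(C,R): not NE [P1→D gives 8>7; P2→P gives 7>6]
(C,S): not NE [P2→P gives 7>2]
(D,P): not NE [P1→A gives 10>3; P2→S gives 6>2]
(D,Q): not NE [P1→C gives 7>6; P2→S gives 6>5]
(D,R): not NE [P2→S gives 6>3]
(D,S): not NE [P1→C gives 9>2]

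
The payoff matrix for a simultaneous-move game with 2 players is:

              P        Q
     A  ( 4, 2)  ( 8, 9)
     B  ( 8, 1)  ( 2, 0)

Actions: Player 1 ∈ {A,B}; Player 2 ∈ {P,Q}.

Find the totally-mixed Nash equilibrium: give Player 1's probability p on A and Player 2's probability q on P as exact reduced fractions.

P1 indiff ⇒ q·4+(1-q)·8 = q·8+(1-q)·2 ⇒ q(-4) = (1-q)(-6) ⇒ q = 3/5
P2 indiff ⇒ p·2+(1-p)·1 = p·9+(1-p)·0 ⇒ p(-7) = (1-p)(-1) ⇒ p = 1/8

p=1/8, q=3/5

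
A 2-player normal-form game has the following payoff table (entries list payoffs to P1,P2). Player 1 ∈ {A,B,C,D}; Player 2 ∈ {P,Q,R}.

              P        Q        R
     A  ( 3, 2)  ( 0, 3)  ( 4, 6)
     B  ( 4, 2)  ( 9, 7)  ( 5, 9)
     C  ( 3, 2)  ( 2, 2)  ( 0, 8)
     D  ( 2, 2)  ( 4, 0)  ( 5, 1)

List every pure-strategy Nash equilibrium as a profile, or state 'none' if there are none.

NE set: (B,R)

(A,P): not NE [P1→B gives 4>3; P2→R gives 6>2]
(A,Q): not NE [P1→B gives 9>0; P2→R gives 6>3]
(A,R): not NE [P1→D gives 5>4]
(B,P): not NE [P2→R gives 9>2]
(B,Q): not NE [P2→R gives 9>7]
(B,R): NE
(C,P): not NE [P1→B gives 4>3; P2→R gives 8>2]
(C,Q): not NE [P1→B gives 9>2; P2→R gives 8>2]
(C,R): not NE [P1→D gives 5>0]
(D,P): not NE [P1→B gives 4>2]
(D,Q): not NE [P1→B gives 9>4; P2→P gives 2>0]
(D,R): not NE [P2→P gives 2>1]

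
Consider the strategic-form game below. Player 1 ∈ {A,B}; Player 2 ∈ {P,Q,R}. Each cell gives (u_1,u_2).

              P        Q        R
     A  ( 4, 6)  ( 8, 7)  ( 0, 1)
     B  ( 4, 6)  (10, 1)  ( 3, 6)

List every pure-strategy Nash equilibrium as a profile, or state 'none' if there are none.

(A,P): not NE [P2→Q gives 7>6]
(A,Q): not NE [P1→B gives 10>8]
(A,R): not NE [P1→B gives 3>0; P2→Q gives 7>1]
(B,P): NE
(B,Q): not NE [P2→R gives 6>1]
(B,R): NE

NE set: (B,P), (B,R)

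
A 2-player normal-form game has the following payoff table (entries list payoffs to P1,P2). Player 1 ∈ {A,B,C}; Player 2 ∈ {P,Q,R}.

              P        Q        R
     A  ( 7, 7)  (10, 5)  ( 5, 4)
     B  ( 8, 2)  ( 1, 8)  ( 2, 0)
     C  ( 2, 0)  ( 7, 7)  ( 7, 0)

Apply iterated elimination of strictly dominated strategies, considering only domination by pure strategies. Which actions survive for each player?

Survivors P1:{A,B} P2:{P,Q}

P2 drop R (Q beats it: A:5>4 B:8>0 C:7>0)
P1 drop C (A beats it: P:7>2 Q:10>7)
P1→{A,B} P2→{P,Q}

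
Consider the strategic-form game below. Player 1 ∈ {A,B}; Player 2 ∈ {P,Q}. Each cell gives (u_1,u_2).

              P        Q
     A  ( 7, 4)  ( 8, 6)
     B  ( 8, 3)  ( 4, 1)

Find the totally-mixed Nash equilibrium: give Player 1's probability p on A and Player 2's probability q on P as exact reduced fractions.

P1 indiff ⇒ q·7+(1-q)·8 = q·8+(1-q)·4 ⇒ q(-1) = (1-q)(-4) ⇒ q = 4/5
P2 indiff ⇒ p·4+(1-p)·3 = p·6+(1-p)·1 ⇒ p(-2) = (1-p)(-2) ⇒ p = 1/2

(p,q) = (1/2, 4/5)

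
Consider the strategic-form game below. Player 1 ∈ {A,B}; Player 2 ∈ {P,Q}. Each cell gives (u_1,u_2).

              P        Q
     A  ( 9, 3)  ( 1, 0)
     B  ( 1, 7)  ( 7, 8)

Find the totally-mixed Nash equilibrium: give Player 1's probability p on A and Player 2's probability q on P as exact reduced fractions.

P1 mixes 1/4 on A; P2 mixes 3/7 on P

P1 indiff ⇒ q·9+(1-q)·1 = q·1+(1-q)·7 ⇒ q(8) = (1-q)(6) ⇒ q = 3/7
P2 indiff ⇒ p·3+(1-p)·7 = p·0+(1-p)·8 ⇒ p(3) = (1-p)(1) ⇒ p = 1/4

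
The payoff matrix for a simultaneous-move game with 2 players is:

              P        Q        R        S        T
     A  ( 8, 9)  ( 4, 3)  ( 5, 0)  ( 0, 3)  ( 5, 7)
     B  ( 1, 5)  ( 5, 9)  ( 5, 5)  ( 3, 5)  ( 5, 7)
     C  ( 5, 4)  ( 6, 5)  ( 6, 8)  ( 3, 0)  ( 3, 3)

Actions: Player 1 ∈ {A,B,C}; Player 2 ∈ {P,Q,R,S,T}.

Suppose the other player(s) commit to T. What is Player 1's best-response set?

P1 best: {A,B}

u_1(A vs T) = 5
u_1(B vs T) = 5
u_1(C vs T) = 3
max payoff 5 at {A,B}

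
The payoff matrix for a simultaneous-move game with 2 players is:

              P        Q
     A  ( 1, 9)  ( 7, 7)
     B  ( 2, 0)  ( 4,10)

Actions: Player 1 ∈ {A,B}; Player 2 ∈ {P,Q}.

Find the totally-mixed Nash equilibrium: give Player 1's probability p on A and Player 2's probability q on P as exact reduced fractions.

(p,q) = (5/6, 3/4)

P1 indiff ⇒ q·1+(1-q)·7 = q·2+(1-q)·4 ⇒ q(-1) = (1-q)(-3) ⇒ q = 3/4
P2 indiff ⇒ p·9+(1-p)·0 = p·7+(1-p)·10 ⇒ p(2) = (1-p)(10) ⇒ p = 5/6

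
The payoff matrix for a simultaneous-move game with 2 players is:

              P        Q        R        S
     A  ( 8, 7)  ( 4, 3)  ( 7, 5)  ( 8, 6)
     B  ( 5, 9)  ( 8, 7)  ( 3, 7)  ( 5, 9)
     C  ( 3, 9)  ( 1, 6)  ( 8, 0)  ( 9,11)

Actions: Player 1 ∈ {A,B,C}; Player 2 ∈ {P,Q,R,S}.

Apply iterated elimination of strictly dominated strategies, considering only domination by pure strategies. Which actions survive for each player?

P2 drop Q (P beats it: A:7>3 B:9>7 C:9>6)
P1 drop B (A beats it: P:8>5 R:7>3 S:8>5)
P2 drop R (P beats it: A:7>5 C:9>0)
P1→{A,C} P2→{P,S}

Survivors P1:{A,C} P2:{P,S}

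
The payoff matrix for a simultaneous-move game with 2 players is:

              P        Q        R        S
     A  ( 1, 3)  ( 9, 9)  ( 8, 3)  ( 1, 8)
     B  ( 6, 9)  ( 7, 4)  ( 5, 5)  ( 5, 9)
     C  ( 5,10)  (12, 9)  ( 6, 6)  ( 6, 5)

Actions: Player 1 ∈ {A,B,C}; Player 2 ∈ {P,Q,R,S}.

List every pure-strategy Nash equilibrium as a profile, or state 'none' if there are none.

(A,P): not NE [P1→B gives 6>1; P2→Q gives 9>3]
(A,Q): not NE [P1→C gives 12>9]
(A,R): not NE [P2→Q gives 9>3]
(A,S): not NE [P1→C gives 6>1; P2→Q gives 9>8]
(B,P): NE
(B,Q): not NE [P1→C gives 12>7; P2→S gives 9>4]
(B,R): not NE [P1→A gives 8>5; P2→S gives 9>5]
(B,S): not NE [P1→C gives 6>5]
(C,P): not NE [P1→B gives 6>5]
(C,Q): not NE [P2→P gives 10>9]
(C,R): not NE [P1→A gives 8>6; P2→P gives 10>6]
(C,S): not NE [P2→P gives 10>5]

Nash profiles: (B,P)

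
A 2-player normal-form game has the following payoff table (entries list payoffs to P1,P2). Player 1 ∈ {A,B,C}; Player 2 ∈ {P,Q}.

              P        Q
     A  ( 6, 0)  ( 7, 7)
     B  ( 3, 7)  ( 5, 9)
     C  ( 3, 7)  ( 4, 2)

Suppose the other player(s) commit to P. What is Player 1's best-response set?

BR_1 = {A}

u_1(A vs P) = 6
u_1(B vs P) = 3
u_1(C vs P) = 3
max payoff 6 at {A}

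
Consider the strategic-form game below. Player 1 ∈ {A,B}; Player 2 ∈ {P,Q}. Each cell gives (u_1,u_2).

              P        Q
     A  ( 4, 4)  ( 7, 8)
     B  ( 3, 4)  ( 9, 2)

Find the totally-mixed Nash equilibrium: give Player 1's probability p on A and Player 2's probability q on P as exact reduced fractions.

(p,q) = (1/3, 2/3)

P1 indiff ⇒ q·4+(1-q)·7 = q·3+(1-q)·9 ⇒ q(1) = (1-q)(2) ⇒ q = 2/3
P2 indiff ⇒ p·4+(1-p)·4 = p·8+(1-p)·2 ⇒ p(-4) = (1-p)(-2) ⇒ p = 1/3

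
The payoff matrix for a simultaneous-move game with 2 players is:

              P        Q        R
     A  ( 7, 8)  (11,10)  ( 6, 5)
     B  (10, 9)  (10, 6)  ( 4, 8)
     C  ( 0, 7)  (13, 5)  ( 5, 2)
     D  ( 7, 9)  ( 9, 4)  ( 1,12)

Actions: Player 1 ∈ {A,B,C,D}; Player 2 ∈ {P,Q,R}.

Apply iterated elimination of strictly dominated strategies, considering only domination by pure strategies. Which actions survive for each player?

P1 drop D (B beats it: P:10>7 Q:10>9 R:4>1)
P2 drop R (P beats it: A:8>5 B:9>8 C:7>2)
P1→{A,B,C} P2→{P,Q}

Survivors P1:{A,B,C} P2:{P,Q}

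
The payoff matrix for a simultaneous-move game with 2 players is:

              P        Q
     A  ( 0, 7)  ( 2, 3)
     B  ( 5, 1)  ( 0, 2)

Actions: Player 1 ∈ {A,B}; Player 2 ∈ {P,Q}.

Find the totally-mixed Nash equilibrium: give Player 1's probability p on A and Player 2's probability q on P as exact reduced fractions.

P1 indiff ⇒ q·0+(1-q)·2 = q·5+(1-q)·0 ⇒ q(-5) = (1-q)(-2) ⇒ q = 2/7
P2 indiff ⇒ p·7+(1-p)·1 = p·3+(1-p)·2 ⇒ p(4) = (1-p)(1) ⇒ p = 1/5

(p,q) = (1/5, 2/7)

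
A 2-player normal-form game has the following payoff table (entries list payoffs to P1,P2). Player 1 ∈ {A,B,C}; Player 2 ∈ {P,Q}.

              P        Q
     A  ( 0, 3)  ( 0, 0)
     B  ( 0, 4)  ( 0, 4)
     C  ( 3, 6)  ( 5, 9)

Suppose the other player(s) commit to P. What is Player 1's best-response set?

BR_1 = {C}

u_1(A vs P) = 0
u_1(B vs P) = 0
u_1(C vs P) = 3
max payoff 3 at {C}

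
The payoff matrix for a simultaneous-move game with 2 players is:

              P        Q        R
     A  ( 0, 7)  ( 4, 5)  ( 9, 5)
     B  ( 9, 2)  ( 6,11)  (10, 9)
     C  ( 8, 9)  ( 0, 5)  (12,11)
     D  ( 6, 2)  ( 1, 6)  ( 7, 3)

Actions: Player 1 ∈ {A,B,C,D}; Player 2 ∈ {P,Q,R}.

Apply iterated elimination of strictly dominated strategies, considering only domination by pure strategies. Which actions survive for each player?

P1 drop A (B beats it: P:9>0 Q:6>4 R:10>9)
P1 drop D (B beats it: P:9>6 Q:6>1 R:10>7)
P2 drop P (R beats it: B:9>2 C:11>9)
P1→{B,C} P2→{Q,R}

Remaining: P1:{B,C} P2:{Q,R}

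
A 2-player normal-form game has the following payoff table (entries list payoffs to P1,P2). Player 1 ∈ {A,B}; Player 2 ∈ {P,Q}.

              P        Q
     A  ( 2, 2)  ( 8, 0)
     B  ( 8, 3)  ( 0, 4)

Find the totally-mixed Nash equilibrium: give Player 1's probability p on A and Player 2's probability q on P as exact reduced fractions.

p=1/3, q=4/7

P1 indiff ⇒ q·2+(1-q)·8 = q·8+(1-q)·0 ⇒ q(-6) = (1-q)(-8) ⇒ q = 4/7
P2 indiff ⇒ p·2+(1-p)·3 = p·0+(1-p)·4 ⇒ p(2) = (1-p)(1) ⇒ p = 1/3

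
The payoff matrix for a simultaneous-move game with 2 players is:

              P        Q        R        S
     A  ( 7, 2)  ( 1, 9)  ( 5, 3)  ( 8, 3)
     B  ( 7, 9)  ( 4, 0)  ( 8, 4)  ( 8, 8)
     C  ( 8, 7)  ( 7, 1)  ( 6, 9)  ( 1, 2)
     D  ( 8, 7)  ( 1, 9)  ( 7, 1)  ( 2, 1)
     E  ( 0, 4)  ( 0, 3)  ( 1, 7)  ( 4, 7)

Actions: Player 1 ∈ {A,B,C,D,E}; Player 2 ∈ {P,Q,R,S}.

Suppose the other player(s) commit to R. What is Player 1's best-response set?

P1 best: {B}

u_1(A vs R) = 5
u_1(B vs R) = 8
u_1(C vs R) = 6
u_1(D vs R) = 7
u_1(E vs R) = 1
max payoff 8 at {B}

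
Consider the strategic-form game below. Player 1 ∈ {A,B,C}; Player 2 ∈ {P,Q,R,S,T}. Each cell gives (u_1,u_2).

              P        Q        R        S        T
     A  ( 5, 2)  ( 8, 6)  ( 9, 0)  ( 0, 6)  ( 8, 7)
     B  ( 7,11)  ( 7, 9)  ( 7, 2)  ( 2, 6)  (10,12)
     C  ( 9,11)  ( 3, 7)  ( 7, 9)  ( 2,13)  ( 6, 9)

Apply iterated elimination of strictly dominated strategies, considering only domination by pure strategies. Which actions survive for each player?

P2 drop Q (T beats it: A:7>6 B:12>9 C:9>7)
P2 drop R (P beats it: A:2>0 B:11>2 C:11>9)
P1 drop A (B beats it: P:7>5 S:2>0 T:10>8)
P1→{B,C} P2→{P,S,T}

IESDS → P1:{B,C} P2:{P,S,T}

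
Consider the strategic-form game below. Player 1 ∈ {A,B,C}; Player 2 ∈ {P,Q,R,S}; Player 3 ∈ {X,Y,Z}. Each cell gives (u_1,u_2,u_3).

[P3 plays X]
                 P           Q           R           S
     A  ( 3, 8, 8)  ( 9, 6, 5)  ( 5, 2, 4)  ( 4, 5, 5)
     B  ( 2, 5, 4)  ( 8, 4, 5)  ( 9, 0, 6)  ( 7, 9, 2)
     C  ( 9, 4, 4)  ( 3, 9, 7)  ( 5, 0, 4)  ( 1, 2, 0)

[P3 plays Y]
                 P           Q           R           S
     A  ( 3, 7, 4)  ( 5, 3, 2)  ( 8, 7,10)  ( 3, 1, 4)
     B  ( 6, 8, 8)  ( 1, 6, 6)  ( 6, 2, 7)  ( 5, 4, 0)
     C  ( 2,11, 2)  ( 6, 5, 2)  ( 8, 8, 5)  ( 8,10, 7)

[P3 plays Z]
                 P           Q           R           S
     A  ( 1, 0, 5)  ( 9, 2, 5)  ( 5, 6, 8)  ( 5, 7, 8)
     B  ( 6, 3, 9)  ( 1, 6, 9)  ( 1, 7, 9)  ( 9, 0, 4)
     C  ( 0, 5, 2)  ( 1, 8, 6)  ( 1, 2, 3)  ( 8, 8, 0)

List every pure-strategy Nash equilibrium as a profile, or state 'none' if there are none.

(A,P,X): not NE [P1→C gives 9>3]
(A,P,Y): not NE [P1→B gives 6>3; P3→X gives 8>4]
(A,P,Z): not NE [P1→B gives 6>1; P2→S gives 7>0; P3→X gives 8>5]
(A,Q,X): not NE [P2→P gives 8>6]
(A,Q,Y): not NE [P1→C gives 6>5; P2→R gives 7>3; P3→Z gives 5>2]
(A,Q,Z): not NE [P2→S gives 7>2]
(A,R,X): not NE [P1→B gives 9>5; P2→P gives 8>2; P3→Y gives 10>4]
(A,R,Y): NE
(A,R,Z): not NE [P2→S gives 7>6; P3→Y gives 10>8]
(A,S,X): not NE [P1→B gives 7>4; P2→P gives 8>5; P3→Z gives 8>5]
(A,S,Y): not NE [P1→C gives 8>3; P2→R gives 7>1; P3→Z gives 8>4]
(A,S,Z): not NE [P1→B gives 9>5]
(B,P,X): not NE [P1→C gives 9>2; P2→S gives 9>5; P3→Z gives 9>4]
(B,P,Y): not NE [P3→Z gives 9>8]
(B,P,Z): not NE [P2→R gives 7>3]
(B,Q,X): not NE [P1→A gives 9>8; P2→S gives 9>4; P3→Z gives 9>5]
(B,Q,Y): not NE [P1→C gives 6>1; P2→P gives 8>6; P3→Z gives 9>6]
(B,Q,Z): not NE [P1→A gives 9>1; P2→R gives 7>6]
(B,R,X): not NE [P2→S gives 9>0; P3→Z gives 9>6]
(B,R,Y): not NE [P1→C gives 8>6; P2→P gives 8>2; P3→Z gives 9>7]
(B,R,Z): not NE [P1→A gives 5>1]
(B,S,X): not NE [P3→Z gives 4>2]
(B,S,Y): not NE [P1→C gives 8>5; P2→P gives 8>4; P3→Z gives 4>0]
(B,S,Z): not NE [P2→R gives 7>0]
(C,P,X): not NE [P2→Q gives 9>4]
(C,P,Y): not NE [P1→B gives 6>2; P3→X gives 4>2]
(C,P,Z): not NE [P1→B gives 6>0; P2→S gives 8>5; P3→X gives 4>2]
(C,Q,X): not NE [P1→A gives 9>3]
(C,Q,Y): not NE [P2→P gives 11>5; P3→X gives 7>2]
(C,Q,Z): not NE [P1→A gives 9>1; P3→X gives 7>6]
(C,R,X): not NE [P1→B gives 9>5; P2→Q gives 9>0; P3→Y gives 5>4]
(C,R,Y): not NE [P2→P gives 11>8]
(C,R,Z): not NE [P1→A gives 5>1; P2→S gives 8>2; P3→Y gives 5>3]
(C,S,X): not NE [P1→B gives 7>1; P2→Q gives 9>2; P3→Y gives 7>0]
(C,S,Y): not NE [P2→P gives 11>10]
(C,S,Z): not NE [P1→B gives 9>8; P3→Y gives 7>0]

NE set: (A,R,Y)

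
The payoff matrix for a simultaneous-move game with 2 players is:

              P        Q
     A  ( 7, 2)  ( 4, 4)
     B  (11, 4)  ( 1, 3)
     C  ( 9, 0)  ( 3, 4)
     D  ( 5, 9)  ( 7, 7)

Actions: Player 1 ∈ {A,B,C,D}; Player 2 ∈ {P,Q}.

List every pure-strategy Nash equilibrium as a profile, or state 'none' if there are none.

(A,P): not NE [P1→B gives 11>7; P2→Q gives 4>2]
(A,Q): not NE [P1→D gives 7>4]
(B,P): NE
(B,Q): not NE [P1→D gives 7>1; P2→P gives 4>3]
(C,P): not NE [P1→B gives 11>9; P2→Q gives 4>0]
(C,Q): not NE [P1→D gives 7>3]
(D,P): not NE [P1→B gives 11>5]
(D,Q): not NE [P2→P gives 9>7]

NE set: (B,P)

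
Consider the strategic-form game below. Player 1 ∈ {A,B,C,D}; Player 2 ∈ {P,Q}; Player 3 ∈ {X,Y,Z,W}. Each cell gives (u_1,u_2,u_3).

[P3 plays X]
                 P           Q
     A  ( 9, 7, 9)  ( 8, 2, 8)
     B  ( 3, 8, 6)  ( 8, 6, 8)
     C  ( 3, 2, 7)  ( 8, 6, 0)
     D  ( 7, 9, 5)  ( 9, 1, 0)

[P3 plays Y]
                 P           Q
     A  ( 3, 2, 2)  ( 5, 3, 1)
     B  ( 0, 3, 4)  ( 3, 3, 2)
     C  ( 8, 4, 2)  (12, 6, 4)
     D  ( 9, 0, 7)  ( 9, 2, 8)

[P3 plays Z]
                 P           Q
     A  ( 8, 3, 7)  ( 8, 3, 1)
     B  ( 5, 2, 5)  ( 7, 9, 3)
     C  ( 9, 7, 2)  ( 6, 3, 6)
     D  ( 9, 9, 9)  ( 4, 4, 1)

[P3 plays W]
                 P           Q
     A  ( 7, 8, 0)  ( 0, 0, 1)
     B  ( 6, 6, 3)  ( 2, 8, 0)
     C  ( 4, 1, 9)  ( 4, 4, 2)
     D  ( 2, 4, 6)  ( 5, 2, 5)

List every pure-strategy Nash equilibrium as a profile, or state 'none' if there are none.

(A,P,X): NE
(A,P,Y): not NE [P1→D gives 9>3; P2→Q gives 3>2; P3→X gives 9>2]
(A,P,Z): not NE [P1→D gives 9>8; P3→X gives 9>7]
(A,P,W): not NE [P3→X gives 9>0]
(A,Q,X): not NE [P1→D gives 9>8; P2→P gives 7>2]
(A,Q,Y): not NE [P1→C gives 12>5; P3→X gives 8>1]
(A,Q,Z): not NE [P3→X gives 8>1]
(A,Q,W): not NE [P1→D gives 5>0; P2→P gives 8>0; P3→X gives 8>1]
(B,P,X): not NE [P1→A gives 9>3]
(B,P,Y): not NE [P1→D gives 9>0; P3→X gives 6>4]
(B,P,Z): not NE [P1→D gives 9>5; P2→Q gives 9>2; P3→X gives 6>5]
(B,P,W): not NE [P1→A gives 7>6; P2→Q gives 8>6; P3→X gives 6>3]
(B,Q,X): not NE [P1→D gives 9>8; P2→P gives 8>6]
(B,Q,Y): not NE [P1→C gives 12>3; P3→X gives 8>2]
(B,Q,Z): not NE [P1→A gives 8>7; P3→X gives 8>3]
(B,Q,W): not NE [P1→D gives 5>2; P3→X gives 8>0]
(C,P,X): not NE [P1→A gives 9>3; P2→Q gives 6>2; P3→W gives 9>7]
(C,P,Y): not NE [P1→D gives 9>8; P2→Q gives 6>4; P3→W gives 9>2]
(C,P,Z): not NE [P3→W gives 9>2]
(C,P,W): not NE [P1→A gives 7>4; P2→Q gives 4>1]
(C,Q,X): not NE [P1→D gives 9>8; P3→Z gives 6>0]
(C,Q,Y): not NE [P3→Z gives 6>4]
(C,Q,Z): not NE [P1→A gives 8>6; P2→P gives 7>3]
(C,Q,W): not NE [P1→D gives 5>4; P3→Z gives 6>2]
(D,P,X): not NE [P1→A gives 9>7; P3→Z gives 9>5]
(D,P,Y): not NE [P2→Q gives 2>0; P3→Z gives 9>7]
(D,P,Z): NE
(D,P,W): not NE [P1→A gives 7>2; P3→Z gives 9>6]
(D,Q,X): not NE [P2→P gives 9>1; P3→Y gives 8>0]
(D,Q,Y): not NE [P1→C gives 12>9]
(D,Q,Z): not NE [P1→A gives 8>4; P2→P gives 9>4; P3→Y gives 8>1]
(D,Q,W): not NE [P2→P gives 4>2; P3→Y gives 8>5]

PSNE = {(A,P,X), (D,P,Z)}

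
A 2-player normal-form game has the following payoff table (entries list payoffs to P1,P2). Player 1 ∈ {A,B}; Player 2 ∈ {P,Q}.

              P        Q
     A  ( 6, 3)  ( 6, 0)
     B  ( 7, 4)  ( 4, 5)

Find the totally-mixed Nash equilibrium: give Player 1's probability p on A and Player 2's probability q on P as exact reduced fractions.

(p,q) = (1/4, 2/3)

P1 indiff ⇒ q·6+(1-q)·6 = q·7+(1-q)·4 ⇒ q(-1) = (1-q)(-2) ⇒ q = 2/3
P2 indiff ⇒ p·3+(1-p)·4 = p·0+(1-p)·5 ⇒ p(3) = (1-p)(1) ⇒ p = 1/4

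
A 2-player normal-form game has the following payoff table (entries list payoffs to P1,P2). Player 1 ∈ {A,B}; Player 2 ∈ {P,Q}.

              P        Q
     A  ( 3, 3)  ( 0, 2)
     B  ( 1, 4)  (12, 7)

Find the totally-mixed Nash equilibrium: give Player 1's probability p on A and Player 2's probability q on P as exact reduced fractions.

(p,q) = (3/4, 6/7)

P1 indiff ⇒ q·3+(1-q)·0 = q·1+(1-q)·12 ⇒ q(2) = (1-q)(12) ⇒ q = 6/7
P2 indiff ⇒ p·3+(1-p)·4 = p·2+(1-p)·7 ⇒ p(1) = (1-p)(3) ⇒ p = 3/4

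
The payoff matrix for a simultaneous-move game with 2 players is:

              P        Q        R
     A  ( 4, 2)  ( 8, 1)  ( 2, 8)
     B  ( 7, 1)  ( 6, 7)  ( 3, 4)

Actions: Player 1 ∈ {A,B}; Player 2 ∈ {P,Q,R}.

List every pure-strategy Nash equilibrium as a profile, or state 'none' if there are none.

PSNE: ∅

(A,P): not NE [P1→B gives 7>4; P2→R gives 8>2]
(A,Q): not NE [P2→R gives 8>1]
(A,R): not NE [P1→B gives 3>2]
(B,P): not NE [P2→Q gives 7>1]
(B,Q): not NE [P1→A gives 8>6]
(B,R): not NE [P2→Q gives 7>4]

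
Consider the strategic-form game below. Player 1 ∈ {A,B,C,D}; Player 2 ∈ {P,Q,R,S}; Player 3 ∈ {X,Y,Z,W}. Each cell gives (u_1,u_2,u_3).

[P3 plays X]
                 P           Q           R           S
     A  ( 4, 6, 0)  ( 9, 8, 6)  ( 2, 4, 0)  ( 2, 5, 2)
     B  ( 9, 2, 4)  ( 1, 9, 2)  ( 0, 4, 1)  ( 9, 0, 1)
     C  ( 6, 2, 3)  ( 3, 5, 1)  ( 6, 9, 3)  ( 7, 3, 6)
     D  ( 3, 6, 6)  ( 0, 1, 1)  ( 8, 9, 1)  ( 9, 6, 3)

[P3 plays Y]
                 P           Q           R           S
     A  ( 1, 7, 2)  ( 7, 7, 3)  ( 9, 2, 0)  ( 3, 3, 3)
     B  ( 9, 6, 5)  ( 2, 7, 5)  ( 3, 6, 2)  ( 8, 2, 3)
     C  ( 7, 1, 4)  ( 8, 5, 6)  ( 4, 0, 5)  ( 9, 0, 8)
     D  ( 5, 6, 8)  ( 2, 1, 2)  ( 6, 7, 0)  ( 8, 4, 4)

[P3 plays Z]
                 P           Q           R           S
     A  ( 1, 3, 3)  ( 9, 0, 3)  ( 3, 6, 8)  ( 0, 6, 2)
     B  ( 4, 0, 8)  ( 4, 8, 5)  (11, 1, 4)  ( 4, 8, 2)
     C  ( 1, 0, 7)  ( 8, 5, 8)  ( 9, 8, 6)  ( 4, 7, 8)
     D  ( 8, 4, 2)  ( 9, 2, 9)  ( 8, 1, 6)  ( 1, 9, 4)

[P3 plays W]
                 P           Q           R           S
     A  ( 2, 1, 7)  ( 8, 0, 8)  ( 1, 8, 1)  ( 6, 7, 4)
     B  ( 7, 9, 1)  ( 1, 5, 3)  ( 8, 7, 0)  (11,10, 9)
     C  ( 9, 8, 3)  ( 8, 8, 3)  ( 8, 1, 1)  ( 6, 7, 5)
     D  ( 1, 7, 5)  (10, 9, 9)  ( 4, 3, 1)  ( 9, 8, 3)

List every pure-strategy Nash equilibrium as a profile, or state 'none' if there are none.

(A,P,X): not NE [P1→B gives 9>4; P2→Q gives 8>6; P3→W gives 7>0]
(A,P,Y): not NE [P1→B gives 9>1; P3→W gives 7>2]
(A,P,Z): not NE [P1→D gives 8>1; P2→S gives 6>3; P3→W gives 7>3]
(A,P,W): not NE [P1→C gives 9>2; P2→R gives 8>1]
(A,Q,X): not NE [P3→W gives 8>6]
(A,Q,Y): not NE [P1→C gives 8>7; P3→W gives 8>3]
(A,Q,Z): not NE [P2→S gives 6>0; P3→W gives 8>3]
(A,Q,W): not NE [P1→D gives 10>8; P2→R gives 8>0]
(A,R,X): not NE [P1→D gives 8>2; P2→Q gives 8>4; P3→Z gives 8>0]
(A,R,Y): not NE [P2→Q gives 7>2; P3→Z gives 8>0]
(A,R,Z): not NE [P1→B gives 11>3]
(A,R,W): not NE [P1→C gives 8>1; P3→Z gives 8>1]
(A,S,X): not NE [P1→D gives 9>2; P2→Q gives 8>5; P3→W gives 4>2]
(A,S,Y): not NE [P1→C gives 9>3; P2→Q gives 7>3; P3→W gives 4>3]
(A,S,Z): not NE [P1→C gives 4>0; P3→W gives 4>2]
(A,S,W): not NE [P1→B gives 11>6; P2→R gives 8>7]
(B,P,X): not NE [P2→Q gives 9>2; P3→Z gives 8>4]
(B,P,Y): not NE [P2→Q gives 7>6; P3→Z gives 8>5]
(B,P,Z): not NE [P1→D gives 8>4; P2→S gives 8>0]
(B,P,W): not NE [P1→C gives 9>7; P2→S gives 10>9; P3→Z gives 8>1]
(B,Q,X): not NE [P1→A gives 9>1; P3→Z gives 5>2]
(B,Q,Y): not NE [P1→C gives 8>2]
(B,Q,Z): not NE [P1→D gives 9>4]
(B,Q,W): not NE [P1→D gives 10>1; P2→S gives 10>5; P3→Z gives 5>3]
(B,R,X): not NE [P1→D gives 8>0; P2→Q gives 9>4; P3→Z gives 4>1]
(B,R,Y): not NE [P1→A gives 9>3; P2→Q gives 7>6; P3→Z gives 4>2]
(B,R,Z): not NE [P2→S gives 8>1]
(B,R,W): not NE [P2→S gives 10>7; P3→Z gives 4>0]
(B,S,X): not NE [P2→Q gives 9>0; P3→W gives 9>1]
(B,S,Y): not NE [P1→C gives 9>8; P2→Q gives 7>2; P3→W gives 9>3]
(B,S,Z): not NE [P3→W gives 9>2]
(B,S,W): NE
(C,P,X): not NE [P1→B gives 9>6; P2→R gives 9>2; P3→Z gives 7>3]
(C,P,Y): not NE [P1→B gives 9>7; P2→Q gives 5>1; P3→Z gives 7>4]
(C,P,Z): not NE [P1→D gives 8>1; P2→R gives 8>0]
(C,P,W): not NE [P3→Z gives 7>3]
(C,Q,X): not NE [P1→A gives 9>3; P2→R gives 9>5; P3→Z gives 8>1]
(C,Q,Y): not NE [P3→Z gives 8>6]
(C,Q,Z): not NE [P1→D gives 9>8; P2→R gives 8>5]
(C,Q,W): not NE [P1→D gives 10>8; P3→Z gives 8>3]
(C,R,X): not NE [P1→D gives 8>6; P3→Z gives 6>3]
(C,R,Y): not NE [P1→A gives 9>4; P2→Q gives 5>0; P3→Z gives 6>5]
(C,R,Z): not NE [P1→B gives 11>9]
(C,R,W): not NE [P2→Q gives 8>1; P3→Z gives 6>1]
(C,S,X): not NE [P1→D gives 9>7; P2→R gives 9>3; P3→Z gives 8>6]
(C,S,Y): not NE [P2→Q gives 5>0]
(C,S,Z): not NE [P2→R gives 8>7]
(C,S,W): not NE [P1→B gives 11>6; P2→Q gives 8>7; P3→Z gives 8>5]
(D,P,X): not NE [P1→B gives 9>3; P2→R gives 9>6; P3→Y gives 8>6]
(D,P,Y): not NE [P1→B gives 9>5; P2→R gives 7>6]
(D,P,Z): not NE [P2→S gives 9>4; P3→Y gives 8>2]
(D,P,W): not NE [P1→C gives 9>1; P2→Q gives 9>7; P3→Y gives 8>5]
(D,Q,X): not NE [P1→A gives 9>0; P2→R gives 9>1; P3→W gives 9>1]
(D,Q,Y): not NE [P1→C gives 8>2; P2→R gives 7>1; P3→W gives 9>2]
(D,Q,Z): not NE [P2→S gives 9>2]
(D,Q,W): NE
(D,R,X): not NE [P3→Z gives 6>1]
(D,R,Y): not NE [P1→A gives 9>6; P3→Z gives 6>0]
(D,R,Z): not NE [P1→B gives 11>8; P2→S gives 9>1]
(D,R,W): not NE [P1→C gives 8>4; P2→Q gives 9>3; P3→Z gives 6>1]
(D,S,X): not NE [P2→R gives 9>6; P3→Z gives 4>3]
(D,S,Y): not NE [P1→C gives 9>8; P2→R gives 7>4]
(D,S,Z): not NE [P1→C gives 4>1]
(D,S,W): not NE [P1→B gives 11>9; P2→Q gives 9>8; P3→Z gives 4>3]

NE set: (B,S,W), (D,Q,W)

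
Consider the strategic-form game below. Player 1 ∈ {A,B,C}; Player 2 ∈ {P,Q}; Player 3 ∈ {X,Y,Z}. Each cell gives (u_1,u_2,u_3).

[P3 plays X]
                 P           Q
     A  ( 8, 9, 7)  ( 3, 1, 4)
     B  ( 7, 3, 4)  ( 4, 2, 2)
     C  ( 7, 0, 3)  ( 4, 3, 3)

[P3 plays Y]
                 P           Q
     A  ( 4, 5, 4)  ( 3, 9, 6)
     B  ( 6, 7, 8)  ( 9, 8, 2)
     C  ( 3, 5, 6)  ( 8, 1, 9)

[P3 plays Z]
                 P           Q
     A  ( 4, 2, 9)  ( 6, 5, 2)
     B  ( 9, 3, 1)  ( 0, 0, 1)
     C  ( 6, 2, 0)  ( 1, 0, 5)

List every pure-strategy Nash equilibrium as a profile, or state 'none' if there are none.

(A,P,X): not NE [P3→Z gives 9>7]
(A,P,Y): not NE [P1→B gives 6>4; P2→Q gives 9>5; P3→Z gives 9>4]
(A,P,Z): not NE [P1→B gives 9>4; P2→Q gives 5>2]
(A,Q,X): not NE [P1→C gives 4>3; P2→P gives 9>1; P3→Y gives 6>4]
(A,Q,Y): not NE [P1→B gives 9>3]
(A,Q,Z): not NE [P3→Y gives 6>2]
(B,P,X): not NE [P1→A gives 8>7; P3→Y gives 8>4]
(B,P,Y): not NE [P2→Q gives 8>7]
(B,P,Z): not NE [P3→Y gives 8>1]
(B,Q,X): not NE [P2→P gives 3>2]
(B,Q,Y): NE
(B,Q,Z): not NE [P1→A gives 6>0; P2→P gives 3>0; P3→Y gives 2>1]
(C,P,X): not NE [P1→A gives 8>7; P2→Q gives 3>0; P3→Y gives 6>3]
(C,P,Y): not NE [P1→B gives 6>3]
(C,P,Z): not NE [P1→B gives 9>6; P3→Y gives 6>0]
(C,Q,X): not NE [P3→Y gives 9>3]
(C,Q,Y): not NE [P1→B gives 9>8; P2→P gives 5>1]
(C,Q,Z): not NE [P1→A gives 6>1; P2→P gives 2>0; P3→Y gives 9>5]

Nash profiles: (B,Q,Y)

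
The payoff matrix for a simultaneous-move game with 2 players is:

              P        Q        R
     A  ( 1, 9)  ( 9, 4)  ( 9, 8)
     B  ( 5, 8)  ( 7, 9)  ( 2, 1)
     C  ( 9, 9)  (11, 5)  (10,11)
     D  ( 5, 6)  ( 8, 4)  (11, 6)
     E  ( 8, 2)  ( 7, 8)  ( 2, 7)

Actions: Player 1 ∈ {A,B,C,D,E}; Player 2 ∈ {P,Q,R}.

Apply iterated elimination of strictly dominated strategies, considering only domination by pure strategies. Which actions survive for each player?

Survivors P1:{C,D} P2:{P,R}

P1 drop A (C beats it: P:9>1 Q:11>9 R:10>9)
P1 drop B (C beats it: P:9>5 Q:11>7 R:10>2)
P1 drop E (C beats it: P:9>8 Q:11>7 R:10>2)
P2 drop Q (P beats it: C:9>5 D:6>4)
P1→{C,D} P2→{P,R}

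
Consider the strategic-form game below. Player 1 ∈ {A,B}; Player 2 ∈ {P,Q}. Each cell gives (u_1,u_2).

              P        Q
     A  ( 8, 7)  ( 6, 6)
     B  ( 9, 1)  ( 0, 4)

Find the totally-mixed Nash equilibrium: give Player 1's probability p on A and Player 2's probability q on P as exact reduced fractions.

P1 indiff ⇒ q·8+(1-q)·6 = q·9+(1-q)·0 ⇒ q(-1) = (1-q)(-6) ⇒ q = 6/7
P2 indiff ⇒ p·7+(1-p)·1 = p·6+(1-p)·4 ⇒ p(1) = (1-p)(3) ⇒ p = 3/4

p=3/4, q=6/7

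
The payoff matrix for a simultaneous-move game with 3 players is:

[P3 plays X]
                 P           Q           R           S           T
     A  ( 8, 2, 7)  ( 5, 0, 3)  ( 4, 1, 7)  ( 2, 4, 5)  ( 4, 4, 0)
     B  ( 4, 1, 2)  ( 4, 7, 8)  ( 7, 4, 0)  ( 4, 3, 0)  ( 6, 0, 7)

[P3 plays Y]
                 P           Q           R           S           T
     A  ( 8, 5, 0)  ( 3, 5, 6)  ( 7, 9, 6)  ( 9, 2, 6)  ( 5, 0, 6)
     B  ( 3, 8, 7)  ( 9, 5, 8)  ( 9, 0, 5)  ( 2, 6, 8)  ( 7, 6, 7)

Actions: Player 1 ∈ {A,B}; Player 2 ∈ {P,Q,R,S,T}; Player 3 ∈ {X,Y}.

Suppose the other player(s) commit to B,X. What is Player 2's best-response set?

u_2(P vs B,X) = 1
u_2(Q vs B,X) = 7
u_2(R vs B,X) = 4
u_2(S vs B,X) = 3
u_2(T vs B,X) = 0
max payoff 7 at {Q}

BR_2 = {Q}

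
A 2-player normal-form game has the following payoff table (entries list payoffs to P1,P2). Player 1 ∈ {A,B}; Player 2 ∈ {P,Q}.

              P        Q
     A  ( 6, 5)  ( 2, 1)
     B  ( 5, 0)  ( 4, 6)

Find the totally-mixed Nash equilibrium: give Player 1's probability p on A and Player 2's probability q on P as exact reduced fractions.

P1 mixes 3/5 on A; P2 mixes 2/3 on P

P1 indiff ⇒ q·6+(1-q)·2 = q·5+(1-q)·4 ⇒ q(1) = (1-q)(2) ⇒ q = 2/3
P2 indiff ⇒ p·5+(1-p)·0 = p·1+(1-p)·6 ⇒ p(4) = (1-p)(6) ⇒ p = 3/5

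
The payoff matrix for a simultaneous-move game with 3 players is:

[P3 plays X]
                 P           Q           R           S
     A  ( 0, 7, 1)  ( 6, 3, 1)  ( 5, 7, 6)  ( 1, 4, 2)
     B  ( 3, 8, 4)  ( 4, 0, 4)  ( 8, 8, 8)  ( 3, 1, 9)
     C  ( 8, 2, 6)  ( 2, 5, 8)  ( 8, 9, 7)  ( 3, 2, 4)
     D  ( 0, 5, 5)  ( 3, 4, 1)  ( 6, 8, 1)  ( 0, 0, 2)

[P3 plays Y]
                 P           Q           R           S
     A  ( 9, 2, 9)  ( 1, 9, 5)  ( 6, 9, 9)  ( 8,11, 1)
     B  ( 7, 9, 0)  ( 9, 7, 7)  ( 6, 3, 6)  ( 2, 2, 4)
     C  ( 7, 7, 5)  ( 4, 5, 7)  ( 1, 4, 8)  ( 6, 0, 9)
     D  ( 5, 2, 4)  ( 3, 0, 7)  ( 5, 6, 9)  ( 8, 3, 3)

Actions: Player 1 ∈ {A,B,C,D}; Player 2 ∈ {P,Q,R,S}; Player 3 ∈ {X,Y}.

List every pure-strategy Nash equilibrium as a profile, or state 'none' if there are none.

PSNE = {(B,R,X)}

(A,P,X): not NE [P1→C gives 8>0; P3→Y gives 9>1]
(A,P,Y): not NE [P2→S gives 11>2]
(A,Q,X): not NE [P2→R gives 7>3; P3→Y gives 5>1]
(A,Q,Y): not NE [P1→B gives 9>1; P2→S gives 11>9]
(A,R,X): not NE [P1→C gives 8>5; P3→Y gives 9>6]
(A,R,Y): not NE [P2→S gives 11>9]
(A,S,X): not NE [P1→C gives 3>1; P2→R gives 7>4]
(A,S,Y): not NE [P3→X gives 2>1]
(B,P,X): not NE [P1→C gives 8>3]
(B,P,Y): not NE [P1→A gives 9>7; P3→X gives 4>0]
(B,Q,X): not NE [P1→A gives 6>4; P2→R gives 8>0; P3→Y gives 7>4]
(B,Q,Y): not NE [P2→P gives 9>7]
(B,R,X): NE
(B,R,Y): not NE [P2→P gives 9>3; P3→X gives 8>6]
(B,S,X): not NE [P2→R gives 8>1]
(B,S,Y): not NE [P1→D gives 8>2; P2→P gives 9>2; P3→X gives 9>4]
(C,P,X): not NE [P2→R gives 9>2]
(C,P,Y): not NE [P1→A gives 9>7; P3→X gives 6>5]
(C,Q,X): not NE [P1→A gives 6>2; P2→R gives 9>5]
(C,Q,Y): not NE [P1→B gives 9>4; P2→P gives 7>5; P3→X gives 8>7]
(C,R,X): not NE [P3→Y gives 8>7]
(C,R,Y): not NE [P1→B gives 6>1; P2→P gives 7>4]
(C,S,X): not NE [P2→R gives 9>2; P3→Y gives 9>4]
(C,S,Y): not NE [P1→D gives 8>6; P2→P gives 7>0]
(D,P,X): not NE [P1→C gives 8>0; P2→R gives 8>5]
(D,P,Y): not NE [P1→A gives 9>5; P2→R gives 6>2; P3→X gives 5>4]
(D,Q,X): not NE [P1→A gives 6>3; P2→R gives 8>4; P3→Y gives 7>1]
(D,Q,Y): not NE [P1→B gives 9>3; P2→R gives 6>0]
(D,R,X): not NE [P1→C gives 8>6; P3→Y gives 9>1]
(D,R,Y): not NE [P1→B gives 6>5]
(D,S,X): not NE [P1→C gives 3>0; P2→R gives 8>0; P3→Y gives 3>2]
(D,S,Y): not NE [P2→R gives 6>3]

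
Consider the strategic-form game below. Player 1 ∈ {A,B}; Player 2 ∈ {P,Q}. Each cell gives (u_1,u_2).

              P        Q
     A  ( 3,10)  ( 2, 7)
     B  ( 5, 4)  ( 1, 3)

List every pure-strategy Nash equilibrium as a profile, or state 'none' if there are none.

Nash profiles: (B,P)

(A,P): not NE [P1→B gives 5>3]
(A,Q): not NE [P2→P gives 10>7]
(B,P): NE
(B,Q): not NE [P1→A gives 2>1; P2→P gives 4>3]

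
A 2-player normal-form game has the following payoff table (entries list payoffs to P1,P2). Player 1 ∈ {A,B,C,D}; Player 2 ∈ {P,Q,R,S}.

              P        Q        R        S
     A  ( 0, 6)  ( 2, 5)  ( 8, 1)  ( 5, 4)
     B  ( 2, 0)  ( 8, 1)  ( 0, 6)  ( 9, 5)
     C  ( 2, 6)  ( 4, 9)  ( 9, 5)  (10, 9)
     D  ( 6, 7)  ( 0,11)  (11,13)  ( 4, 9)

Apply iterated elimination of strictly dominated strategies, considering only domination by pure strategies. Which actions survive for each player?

P1 drop A (C beats it: P:2>0 Q:4>2 R:9>8 S:10>5)
P2 drop P (Q beats it: B:1>0 C:9>6 D:11>7)
P1→{B,C,D} P2→{Q,R,S}

Survivors P1:{B,C,D} P2:{Q,R,S}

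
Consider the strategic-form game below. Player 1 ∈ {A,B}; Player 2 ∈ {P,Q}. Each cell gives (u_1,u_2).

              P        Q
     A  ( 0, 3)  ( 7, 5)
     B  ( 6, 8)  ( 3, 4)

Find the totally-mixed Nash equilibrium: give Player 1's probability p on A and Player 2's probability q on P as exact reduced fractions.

P1 indiff ⇒ q·0+(1-q)·7 = q·6+(1-q)·3 ⇒ q(-6) = (1-q)(-4) ⇒ q = 2/5
P2 indiff ⇒ p·3+(1-p)·8 = p·5+(1-p)·4 ⇒ p(-2) = (1-p)(-4) ⇒ p = 2/3

P1 mixes 2/3 on A; P2 mixes 2/5 on P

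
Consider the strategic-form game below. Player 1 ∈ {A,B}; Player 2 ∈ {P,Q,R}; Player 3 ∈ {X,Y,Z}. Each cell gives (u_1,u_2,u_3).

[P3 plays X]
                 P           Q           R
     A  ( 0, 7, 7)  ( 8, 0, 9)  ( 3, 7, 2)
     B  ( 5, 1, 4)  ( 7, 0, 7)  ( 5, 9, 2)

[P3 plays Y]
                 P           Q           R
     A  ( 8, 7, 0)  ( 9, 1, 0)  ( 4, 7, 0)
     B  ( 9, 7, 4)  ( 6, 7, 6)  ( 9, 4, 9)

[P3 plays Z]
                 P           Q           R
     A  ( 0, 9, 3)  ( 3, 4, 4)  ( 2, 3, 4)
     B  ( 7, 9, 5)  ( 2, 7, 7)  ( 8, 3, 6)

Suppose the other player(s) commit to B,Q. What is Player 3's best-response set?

BR_3 = {X,Z}

u_3(X vs B,Q) = 7
u_3(Y vs B,Q) = 6
u_3(Z vs B,Q) = 7
max payoff 7 at {X,Z}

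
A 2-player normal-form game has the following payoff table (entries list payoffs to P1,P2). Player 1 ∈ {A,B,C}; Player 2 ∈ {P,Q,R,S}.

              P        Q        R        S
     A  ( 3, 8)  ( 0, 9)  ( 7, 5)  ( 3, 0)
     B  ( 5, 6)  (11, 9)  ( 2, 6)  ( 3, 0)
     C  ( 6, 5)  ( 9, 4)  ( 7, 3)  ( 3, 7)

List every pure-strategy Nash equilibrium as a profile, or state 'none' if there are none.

PSNE = {(B,Q), (C,S)}

(A,P): not NE [P1→C gives 6>3; P2→Q gives 9>8]
(A,Q): not NE [P1→B gives 11>0]
(A,R): not NE [P2→Q gives 9>5]
(A,S): not NE [P2→Q gives 9>0]
(B,P): not NE [P1→C gives 6>5; P2→Q gives 9>6]
(B,Q): NE
(B,R): not NE [P1→C gives 7>2; P2→Q gives 9>6]
(B,S): not NE [P2→Q gives 9>0]
(C,P): not NE [P2→S gives 7>5]
(C,Q): not NE [P1→B gives 11>9; P2→S gives 7>4]
(C,R): not NE [P2→S gives 7>3]
(C,S): NE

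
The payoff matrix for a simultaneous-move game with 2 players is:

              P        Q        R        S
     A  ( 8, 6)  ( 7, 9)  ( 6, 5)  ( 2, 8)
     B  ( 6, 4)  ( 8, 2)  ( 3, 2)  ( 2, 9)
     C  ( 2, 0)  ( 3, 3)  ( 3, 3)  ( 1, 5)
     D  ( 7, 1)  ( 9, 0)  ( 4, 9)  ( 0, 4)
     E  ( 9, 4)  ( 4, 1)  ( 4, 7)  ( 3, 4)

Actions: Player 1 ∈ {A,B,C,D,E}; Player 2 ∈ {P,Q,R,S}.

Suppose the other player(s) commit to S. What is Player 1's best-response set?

u_1(A vs S) = 2
u_1(B vs S) = 2
u_1(C vs S) = 1
u_1(D vs S) = 0
u_1(E vs S) = 3
max payoff 3 at {E}

BR_1 = {E}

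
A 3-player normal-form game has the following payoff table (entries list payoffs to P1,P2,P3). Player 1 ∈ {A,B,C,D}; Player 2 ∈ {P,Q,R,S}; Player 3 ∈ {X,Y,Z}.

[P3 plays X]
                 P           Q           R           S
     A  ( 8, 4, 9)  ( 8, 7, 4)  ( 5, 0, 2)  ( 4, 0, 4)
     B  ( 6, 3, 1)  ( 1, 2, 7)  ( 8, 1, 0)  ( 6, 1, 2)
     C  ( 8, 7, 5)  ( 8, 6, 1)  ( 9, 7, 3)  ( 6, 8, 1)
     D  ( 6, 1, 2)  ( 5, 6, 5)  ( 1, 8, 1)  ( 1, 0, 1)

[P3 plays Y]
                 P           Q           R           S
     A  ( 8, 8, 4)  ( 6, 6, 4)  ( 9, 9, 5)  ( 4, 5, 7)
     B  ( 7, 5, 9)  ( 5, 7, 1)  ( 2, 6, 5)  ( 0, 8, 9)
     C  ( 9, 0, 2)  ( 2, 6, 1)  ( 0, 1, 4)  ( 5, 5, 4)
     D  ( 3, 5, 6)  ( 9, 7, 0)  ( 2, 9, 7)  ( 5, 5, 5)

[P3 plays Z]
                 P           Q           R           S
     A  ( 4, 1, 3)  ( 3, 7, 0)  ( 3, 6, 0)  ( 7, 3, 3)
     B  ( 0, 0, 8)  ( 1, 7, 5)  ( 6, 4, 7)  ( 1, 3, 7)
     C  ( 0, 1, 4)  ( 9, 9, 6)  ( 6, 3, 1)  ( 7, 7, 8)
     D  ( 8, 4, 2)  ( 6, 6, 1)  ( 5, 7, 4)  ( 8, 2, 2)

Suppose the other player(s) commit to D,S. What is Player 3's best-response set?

u_3(X vs D,S) = 1
u_3(Y vs D,S) = 5
u_3(Z vs D,S) = 2
max payoff 5 at {Y}

argmax u_3 = {Y}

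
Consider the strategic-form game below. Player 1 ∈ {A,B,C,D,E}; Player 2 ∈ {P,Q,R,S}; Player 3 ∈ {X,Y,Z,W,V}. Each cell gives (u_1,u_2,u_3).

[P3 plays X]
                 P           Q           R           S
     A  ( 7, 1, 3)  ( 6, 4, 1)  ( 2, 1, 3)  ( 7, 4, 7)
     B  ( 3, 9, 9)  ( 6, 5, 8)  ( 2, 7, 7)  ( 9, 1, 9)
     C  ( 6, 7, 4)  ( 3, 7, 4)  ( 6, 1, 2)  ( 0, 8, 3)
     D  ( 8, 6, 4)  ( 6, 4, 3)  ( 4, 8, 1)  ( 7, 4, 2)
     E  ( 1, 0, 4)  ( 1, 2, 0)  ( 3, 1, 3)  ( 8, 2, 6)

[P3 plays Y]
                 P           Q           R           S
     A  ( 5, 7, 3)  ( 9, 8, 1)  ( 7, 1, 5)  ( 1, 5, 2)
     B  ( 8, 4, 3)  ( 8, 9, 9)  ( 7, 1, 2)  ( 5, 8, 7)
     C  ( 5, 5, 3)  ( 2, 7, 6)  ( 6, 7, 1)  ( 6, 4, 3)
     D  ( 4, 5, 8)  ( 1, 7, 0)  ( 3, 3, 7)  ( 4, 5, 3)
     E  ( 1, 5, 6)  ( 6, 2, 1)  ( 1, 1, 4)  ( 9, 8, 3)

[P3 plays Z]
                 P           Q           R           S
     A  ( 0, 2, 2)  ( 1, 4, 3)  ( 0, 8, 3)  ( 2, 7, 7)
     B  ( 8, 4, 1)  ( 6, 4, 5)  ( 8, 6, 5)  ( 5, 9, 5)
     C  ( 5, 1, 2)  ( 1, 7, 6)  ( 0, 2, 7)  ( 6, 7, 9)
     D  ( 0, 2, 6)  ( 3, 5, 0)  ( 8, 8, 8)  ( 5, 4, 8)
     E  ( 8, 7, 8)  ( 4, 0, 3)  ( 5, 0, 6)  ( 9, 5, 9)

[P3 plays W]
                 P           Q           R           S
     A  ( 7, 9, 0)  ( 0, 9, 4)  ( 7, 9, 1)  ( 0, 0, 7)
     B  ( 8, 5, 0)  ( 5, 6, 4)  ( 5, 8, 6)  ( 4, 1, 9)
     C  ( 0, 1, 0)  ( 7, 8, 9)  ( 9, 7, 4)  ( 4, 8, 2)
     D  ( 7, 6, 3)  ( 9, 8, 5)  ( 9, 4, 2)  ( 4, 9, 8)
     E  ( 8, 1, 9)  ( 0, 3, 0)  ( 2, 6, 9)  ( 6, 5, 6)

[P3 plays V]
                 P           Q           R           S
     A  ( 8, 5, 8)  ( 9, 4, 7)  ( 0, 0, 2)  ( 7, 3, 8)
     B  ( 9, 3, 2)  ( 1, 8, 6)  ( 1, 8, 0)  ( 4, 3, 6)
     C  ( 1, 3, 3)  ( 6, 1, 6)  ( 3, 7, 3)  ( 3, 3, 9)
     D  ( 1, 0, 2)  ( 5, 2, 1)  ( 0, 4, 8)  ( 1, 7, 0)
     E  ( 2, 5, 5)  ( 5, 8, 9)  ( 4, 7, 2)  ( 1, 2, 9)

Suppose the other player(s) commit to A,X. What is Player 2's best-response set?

argmax u_2 = {Q,S}

u_2(P vs A,X) = 1
u_2(Q vs A,X) = 4
u_2(R vs A,X) = 1
u_2(S vs A,X) = 4
max payoff 4 at {Q,S}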